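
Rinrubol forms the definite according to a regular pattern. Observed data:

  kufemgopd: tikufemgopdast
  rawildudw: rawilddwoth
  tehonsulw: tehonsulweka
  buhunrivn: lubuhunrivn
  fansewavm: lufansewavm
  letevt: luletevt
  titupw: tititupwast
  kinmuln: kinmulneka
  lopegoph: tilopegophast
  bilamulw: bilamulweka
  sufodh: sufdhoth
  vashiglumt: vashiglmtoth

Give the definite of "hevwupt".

kinmuln and buhunrivn both end in -n yet inflect differently (kinmulneka, lubuhunrivn), so the final letter is not what conditions the rule; the second-to-last letter is.
"hevwupt" has second-to-last letter 'p'. The stems whose second-to-last letter is 'p' (titupw → tititupwast, kufemgopd → tikufemgopdast, lopegoph → tilopegophast) add ti- … -ast around the stem.
So hevwupt → tihevwuptast.

tihevwuptast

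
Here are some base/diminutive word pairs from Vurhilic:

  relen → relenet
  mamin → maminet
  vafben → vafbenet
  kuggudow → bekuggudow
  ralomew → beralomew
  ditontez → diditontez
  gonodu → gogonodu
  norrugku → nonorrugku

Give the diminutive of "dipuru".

didipuru

relen and ralomew both have last vowel 'e' yet inflect differently (relenet, beralomew), so the last vowel is not what conditions the rule; the final letter is.
"dipuru" ends in -u. The stems ending in -u (gonodu → gogonodu, norrugku → nonorrugku) repeat the first consonant+vowel as a prefix.
The other patterns: stems ending in -n add -et; stems ending in -w add the prefix be-.
So dipuru → didipuru.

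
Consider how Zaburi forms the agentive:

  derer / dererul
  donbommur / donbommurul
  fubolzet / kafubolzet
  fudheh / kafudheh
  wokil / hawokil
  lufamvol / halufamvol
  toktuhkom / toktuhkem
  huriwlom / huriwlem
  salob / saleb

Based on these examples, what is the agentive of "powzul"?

derer and fubolzet both have last vowel 'e' yet inflect differently (dererul, kafubolzet), so the last vowel is not what conditions the rule; the final letter is.
"powzul" ends in -l. The stems ending in -l (wokil → hawokil, lufamvol → halufamvol) add the prefix ha-.
So powzul → hapowzul.

hapowzul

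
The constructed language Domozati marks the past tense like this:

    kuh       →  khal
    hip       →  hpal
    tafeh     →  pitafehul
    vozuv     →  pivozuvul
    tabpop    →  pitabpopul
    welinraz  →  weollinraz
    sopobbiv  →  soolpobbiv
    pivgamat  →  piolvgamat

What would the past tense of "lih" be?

lhal

kuh and tafeh both end in -h yet inflect differently (khal, pitafehul), so the final letter is not what conditions the rule; the number of vowels is.
"lih" has 1 vowel. The stems with 1 vowel (kuh → khal, hip → hpal) delete the last vowel and add -al.
So lih → lhal.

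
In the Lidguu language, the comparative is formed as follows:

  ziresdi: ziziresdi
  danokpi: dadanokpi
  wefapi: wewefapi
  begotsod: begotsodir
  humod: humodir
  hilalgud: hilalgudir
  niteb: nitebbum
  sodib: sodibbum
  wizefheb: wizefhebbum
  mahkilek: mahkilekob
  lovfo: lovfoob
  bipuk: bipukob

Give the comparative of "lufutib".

lufutibbum

"lufutib" ends in -b. The stems ending in -b (niteb → nitebbum, sodib → sodibbum, wizefheb → wizefhebbum) double the final consonant and add -um.
The other patterns: stems ending in -i repeat the first consonant+vowel as a prefix; stems ending in -d add -ir; stems ending in -k or -o add -ob.
So lufutib → lufutibbum.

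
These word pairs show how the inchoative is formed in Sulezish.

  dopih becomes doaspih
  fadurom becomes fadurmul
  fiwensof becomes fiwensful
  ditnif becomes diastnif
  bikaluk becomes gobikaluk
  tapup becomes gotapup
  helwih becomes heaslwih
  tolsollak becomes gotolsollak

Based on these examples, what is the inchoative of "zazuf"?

gozazuf

ditnif and fiwensof both end in -f yet inflect differently (diastnif, fiwensful), so the final letter is not what conditions the rule; the last vowel is.
"zazuf" has last vowel 'u'. The stems whose last vowel is 'u' (tapup → gotapup, bikaluk → gobikaluk) add the prefix go-.
The other patterns: stems whose last vowel is 'i' insert -as- after the first vowel; stems whose last vowel is 'o' delete the last vowel and add -ul.
So zazuf → gozazuf.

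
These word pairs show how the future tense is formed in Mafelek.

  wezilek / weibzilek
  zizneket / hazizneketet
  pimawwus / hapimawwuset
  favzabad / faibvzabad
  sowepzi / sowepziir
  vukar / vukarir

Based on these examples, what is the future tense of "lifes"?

vukar and favzabad both have last vowel 'a' yet inflect differently (vukarir, faibvzabad), so the last vowel is not what conditions the rule; the final letter is.
"lifes" ends in -s. The one such stem in the data (pimawwus → hapimawwuset) adds ha- … -et around the stem, so the same rule applies.
The other patterns: stems ending in -i or -r add -ir; stems ending in -d or -k insert -ib- after the first vowel.
So lifes → halifeset.

halifeset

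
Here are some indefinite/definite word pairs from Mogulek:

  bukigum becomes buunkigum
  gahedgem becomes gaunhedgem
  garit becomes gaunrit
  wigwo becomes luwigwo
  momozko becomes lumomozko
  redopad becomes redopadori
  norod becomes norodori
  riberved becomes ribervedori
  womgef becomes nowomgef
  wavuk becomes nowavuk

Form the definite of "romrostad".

wigwo and norod both have last vowel 'o' yet inflect differently (luwigwo, norodori), so the last vowel is not what conditions the rule; the final letter is.
"romrostad" ends in -d. The stems ending in -d (redopad → redopadori, norod → norodori, riberved → ribervedori) add -ori.
So romrostad → romrostadori.

romrostadori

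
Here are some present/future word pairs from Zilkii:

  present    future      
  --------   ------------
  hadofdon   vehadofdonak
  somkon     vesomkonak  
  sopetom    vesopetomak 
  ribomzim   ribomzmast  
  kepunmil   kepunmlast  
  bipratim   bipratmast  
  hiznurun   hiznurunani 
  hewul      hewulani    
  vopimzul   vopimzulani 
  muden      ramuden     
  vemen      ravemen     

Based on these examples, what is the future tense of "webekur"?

sopetom and ribomzim both end in -m yet inflect differently (vesopetomak, ribomzmast), so the final letter is not what conditions the rule; the last vowel is.
"webekur" has last vowel 'u'. The stems whose last vowel is 'u' (hiznurun → hiznurunani, hewul → hewulani, vopimzul → vopimzulani) add -ani.
The other patterns: stems whose last vowel is 'o' add ve- … -ak around the stem; stems whose last vowel is 'i' delete the last vowel and add -ast; stems whose last vowel is 'e' add the prefix ra-.
So webekur → webekurani.

webekurani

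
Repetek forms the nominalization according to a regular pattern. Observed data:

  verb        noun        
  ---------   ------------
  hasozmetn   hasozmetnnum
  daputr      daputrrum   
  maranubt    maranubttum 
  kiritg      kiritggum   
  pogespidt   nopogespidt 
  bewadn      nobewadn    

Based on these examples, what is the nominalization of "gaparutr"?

gaparutrrum

maranubt and pogespidt both end in -t yet inflect differently (maranubttum, nopogespidt), so the final letter is not what conditions the rule; the second-to-last letter is.
"gaparutr" has second-to-last letter 't'. The stems whose second-to-last letter is 't' (hasozmetn → hasozmetnnum, daputr → daputrrum, kiritg → kiritggum) double the final consonant and add -um.
The other pattern: stems whose second-to-last letter is 'd' add the prefix no-.
So gaparutr → gaparutrrum.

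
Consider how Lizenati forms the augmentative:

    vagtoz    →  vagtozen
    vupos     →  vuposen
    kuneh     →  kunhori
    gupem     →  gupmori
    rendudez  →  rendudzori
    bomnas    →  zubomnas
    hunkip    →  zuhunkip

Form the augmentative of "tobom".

vagtoz and rendudez both end in -z yet inflect differently (vagtozen, rendudzori), so the final letter is not what conditions the rule; the last vowel is.
"tobom" has last vowel 'o'. The stems whose last vowel is 'o' (vagtoz → vagtozen, vupos → vuposen) add -en.
The other patterns: stems whose last vowel is 'e' delete the last vowel and add -ori; stems whose last vowel is 'a' or 'i' add the prefix zu-.
So tobom → tobomen.

tobomen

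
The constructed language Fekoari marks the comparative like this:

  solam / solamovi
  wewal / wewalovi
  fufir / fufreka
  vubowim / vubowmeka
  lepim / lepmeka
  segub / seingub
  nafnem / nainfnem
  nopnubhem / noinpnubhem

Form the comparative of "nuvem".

nuinvem

"nuvem" has last vowel 'e'. The stems whose last vowel is 'e' (nafnem → nainfnem, nopnubhem → noinpnubhem) insert -in- after the first vowel.
So nuvem → nuinvem.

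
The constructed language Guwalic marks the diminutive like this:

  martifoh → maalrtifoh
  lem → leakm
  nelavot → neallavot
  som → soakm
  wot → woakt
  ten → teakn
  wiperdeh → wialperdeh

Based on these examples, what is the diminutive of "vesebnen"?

wot and nelavot both end in -t yet inflect differently (woakt, neallavot), so the final letter is not what conditions the rule; the number of vowels is.
"vesebnen" has 3 vowels. The stems with 3 vowels (nelavot → neallavot, martifoh → maalrtifoh, wiperdeh → wialperdeh) insert -al- after the first vowel.
The other pattern: stems with 1 vowel insert -ak- after the first vowel.
So vesebnen → vealsebnen.

vealsebnen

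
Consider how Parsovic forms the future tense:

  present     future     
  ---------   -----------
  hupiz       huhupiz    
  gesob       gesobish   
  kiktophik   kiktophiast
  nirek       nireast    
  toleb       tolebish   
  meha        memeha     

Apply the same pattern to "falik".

"falik" ends in -k. The stems ending in -k (nirek → nireast, kiktophik → kiktophiast) drop the final letter and add -ast.
The other patterns: stems ending in -b add -ish; stems ending in -a or -z repeat the first consonant+vowel as a prefix.
So falik → faliast.

faliast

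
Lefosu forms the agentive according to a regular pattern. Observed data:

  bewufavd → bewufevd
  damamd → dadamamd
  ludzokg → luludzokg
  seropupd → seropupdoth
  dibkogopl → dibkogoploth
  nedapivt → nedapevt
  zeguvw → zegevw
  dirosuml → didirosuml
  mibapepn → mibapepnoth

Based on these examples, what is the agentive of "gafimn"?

"gafimn" has second-to-last letter 'm'. The stems whose second-to-last letter is 'm' (damamd → dadamamd, dirosuml → didirosuml) repeat the first consonant+vowel as a prefix.
So gafimn → gagafimn.

gagafimn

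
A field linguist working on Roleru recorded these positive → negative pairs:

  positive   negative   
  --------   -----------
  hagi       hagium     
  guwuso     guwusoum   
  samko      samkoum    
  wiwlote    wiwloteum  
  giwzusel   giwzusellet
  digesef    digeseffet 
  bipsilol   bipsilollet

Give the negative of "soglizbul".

"soglizbul" ends in a consonant. The stems ending in a consonant (giwzusel → giwzusellet, digesef → digeseffet, bipsilol → bipsilollet) double the final consonant and add -et.
The other pattern: stems ending in a vowel add -um.
So soglizbul → soglizbullet.

soglizbullet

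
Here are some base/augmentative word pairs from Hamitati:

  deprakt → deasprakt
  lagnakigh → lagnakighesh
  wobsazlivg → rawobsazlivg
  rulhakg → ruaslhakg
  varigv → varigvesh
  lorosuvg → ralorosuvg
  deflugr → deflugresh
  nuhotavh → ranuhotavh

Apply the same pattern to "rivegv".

rulhakg and lorosuvg both end in -g yet inflect differently (ruaslhakg, ralorosuvg), so the final letter is not what conditions the rule; the second-to-last letter is.
"rivegv" has second-to-last letter 'g'. The stems whose second-to-last letter is 'g' (lagnakigh → lagnakighesh, varigv → varigvesh, deflugr → deflugresh) add -esh.
The other patterns: stems whose second-to-last letter is 'k' insert -as- after the first vowel; stems whose second-to-last letter is 'v' add the prefix ra-.
So rivegv → rivegvesh.

rivegvesh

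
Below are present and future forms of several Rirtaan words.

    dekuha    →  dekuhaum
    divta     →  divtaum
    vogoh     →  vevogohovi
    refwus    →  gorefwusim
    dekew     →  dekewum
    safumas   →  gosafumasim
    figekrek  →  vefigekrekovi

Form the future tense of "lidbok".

safumas and dekuha both have last vowel 'a' yet inflect differently (gosafumasim, dekuhaum), so the last vowel is not what conditions the rule; the final letter is.
"lidbok" ends in -k. The one such stem in the data (figekrek → vefigekrekovi) adds ve- … -ovi around the stem, so the same rule applies.
So lidbok → velidbokovi.

velidbokovi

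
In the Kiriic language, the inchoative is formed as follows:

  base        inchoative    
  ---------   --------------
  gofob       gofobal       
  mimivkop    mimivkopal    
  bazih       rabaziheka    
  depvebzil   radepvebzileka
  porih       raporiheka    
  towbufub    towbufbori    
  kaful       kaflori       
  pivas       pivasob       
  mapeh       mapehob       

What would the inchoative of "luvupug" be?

luvupgori

"luvupug" has last vowel 'u'. The stems whose last vowel is 'u' (towbufub → towbufbori, kaful → kaflori) delete the last vowel and add -ori.
The other patterns: stems whose last vowel is 'o' add -al; stems whose last vowel is 'i' add ra- … -eka around the stem; stems whose last vowel is 'a' or 'e' add -ob.
So luvupug → luvupgori.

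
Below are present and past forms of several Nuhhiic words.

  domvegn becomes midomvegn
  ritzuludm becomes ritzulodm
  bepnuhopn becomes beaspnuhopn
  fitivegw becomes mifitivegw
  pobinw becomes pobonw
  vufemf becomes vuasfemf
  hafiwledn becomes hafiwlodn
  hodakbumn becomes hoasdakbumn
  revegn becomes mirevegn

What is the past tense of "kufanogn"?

hafiwledn and revegn both end in -n yet inflect differently (hafiwlodn, mirevegn), so the final letter is not what conditions the rule; the second-to-last letter is.
"kufanogn" has second-to-last letter 'g'. The stems whose second-to-last letter is 'g' (revegn → mirevegn, domvegn → midomvegn, fitivegw → mifitivegw) add the prefix mi-.
So kufanogn → mikufanogn.

mikufanogn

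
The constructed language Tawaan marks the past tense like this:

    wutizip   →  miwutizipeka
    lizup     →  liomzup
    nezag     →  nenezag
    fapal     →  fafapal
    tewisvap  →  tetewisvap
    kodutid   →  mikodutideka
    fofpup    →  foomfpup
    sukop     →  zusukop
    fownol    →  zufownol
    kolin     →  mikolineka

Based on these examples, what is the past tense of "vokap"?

vovokap

sukop and fofpup both end in -p yet inflect differently (zusukop, foomfpup), so the final letter is not what conditions the rule; the last vowel is.
"vokap" has last vowel 'a'. The stems whose last vowel is 'a' (nezag → nenezag, tewisvap → tetewisvap, fapal → fafapal) repeat the first consonant+vowel as a prefix.
So vokap → vovokap.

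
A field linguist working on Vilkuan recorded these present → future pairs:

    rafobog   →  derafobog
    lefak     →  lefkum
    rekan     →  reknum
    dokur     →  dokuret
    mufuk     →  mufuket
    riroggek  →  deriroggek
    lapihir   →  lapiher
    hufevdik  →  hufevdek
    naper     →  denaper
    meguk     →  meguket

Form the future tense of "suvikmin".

mufuk and lefak both end in -k yet inflect differently (mufuket, lefkum), so the final letter is not what conditions the rule; the last vowel is.
"suvikmin" has last vowel 'i'. The stems whose last vowel is 'i' (lapihir → lapiher, hufevdik → hufevdek) change the last vowel to 'e'.
The other patterns: stems whose last vowel is 'u' add -et; stems whose last vowel is 'a' delete the last vowel and add -um; stems whose last vowel is 'e' or 'o' add the prefix de-.
So suvikmin → suvikmen.

suvikmen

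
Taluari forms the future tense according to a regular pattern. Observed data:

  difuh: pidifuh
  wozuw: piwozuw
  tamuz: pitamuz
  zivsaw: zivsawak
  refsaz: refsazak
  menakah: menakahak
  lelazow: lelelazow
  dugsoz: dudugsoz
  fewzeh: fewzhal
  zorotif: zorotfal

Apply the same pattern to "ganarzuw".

wozuw and zivsaw both end in -w yet inflect differently (piwozuw, zivsawak), so the final letter is not what conditions the rule; the last vowel is.
"ganarzuw" has last vowel 'u'. The stems whose last vowel is 'u' (difuh → pidifuh, wozuw → piwozuw, tamuz → pitamuz) add the prefix pi-.
The other patterns: stems whose last vowel is 'a' add -ak; stems whose last vowel is 'o' repeat the first consonant+vowel as a prefix; stems whose last vowel is 'e' or 'i' delete the last vowel and add -al.
So ganarzuw → piganarzuw.

piganarzuw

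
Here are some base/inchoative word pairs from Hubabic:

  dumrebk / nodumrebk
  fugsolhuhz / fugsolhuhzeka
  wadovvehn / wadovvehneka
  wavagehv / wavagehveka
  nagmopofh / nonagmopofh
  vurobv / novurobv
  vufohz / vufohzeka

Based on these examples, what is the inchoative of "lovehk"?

wavagehv and vurobv both end in -v yet inflect differently (wavagehveka, novurobv), so the final letter is not what conditions the rule; the second-to-last letter is.
"lovehk" has second-to-last letter 'h'. The stems whose second-to-last letter is 'h' (vufohz → vufohzeka, wavagehv → wavagehveka, fugsolhuhz → fugsolhuhzeka) add -eka.
So lovehk → lovehkeka.

lovehkeka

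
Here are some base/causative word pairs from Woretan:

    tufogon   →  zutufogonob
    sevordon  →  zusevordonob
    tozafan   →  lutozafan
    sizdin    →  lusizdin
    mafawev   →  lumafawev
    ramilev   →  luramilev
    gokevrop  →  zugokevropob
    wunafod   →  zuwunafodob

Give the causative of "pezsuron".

sevordon and tozafan both end in -n yet inflect differently (zusevordonob, lutozafan), so the final letter is not what conditions the rule; the last vowel is.
"pezsuron" has last vowel 'o'. The stems whose last vowel is 'o' (sevordon → zusevordonob, wunafod → zuwunafodob, tufogon → zutufogonob) add zu- … -ob around the stem.
The other pattern: stems whose last vowel is 'a', 'e' or 'i' add the prefix lu-.
So pezsuron → zupezsuronob.

zupezsuronob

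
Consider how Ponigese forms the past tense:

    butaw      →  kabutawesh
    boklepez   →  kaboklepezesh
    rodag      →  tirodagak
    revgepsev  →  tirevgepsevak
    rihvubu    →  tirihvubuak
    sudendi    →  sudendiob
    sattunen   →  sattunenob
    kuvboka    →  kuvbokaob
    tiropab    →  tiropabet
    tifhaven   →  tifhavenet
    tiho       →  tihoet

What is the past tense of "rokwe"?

sattunen and tifhaven both end in -n yet inflect differently (sattunenob, tifhavenet), so the final letter is not what conditions the rule; the first letter is.
"rokwe" begins with r-. The stems beginning with r- (rodag → tirodagak, revgepsev → tirevgepsevak, rihvubu → tirihvubuak) add ti- … -ak around the stem.
The other patterns: stems beginning with b- add ka- … -esh around the stem; stems beginning with k- or s- add -ob; stems beginning with t- add -et.
So rokwe → tirokweak.

tirokweak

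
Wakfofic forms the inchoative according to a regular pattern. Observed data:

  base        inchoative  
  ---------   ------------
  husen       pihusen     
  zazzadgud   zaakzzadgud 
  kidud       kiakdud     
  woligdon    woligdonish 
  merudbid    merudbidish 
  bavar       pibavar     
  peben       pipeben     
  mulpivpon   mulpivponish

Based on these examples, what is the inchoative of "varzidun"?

vaakrzidun

husen and mulpivpon both end in -n yet inflect differently (pihusen, mulpivponish), so the final letter is not what conditions the rule; the last vowel is.
"varzidun" has last vowel 'u'. The stems whose last vowel is 'u' (kidud → kiakdud, zazzadgud → zaakzzadgud) insert -ak- after the first vowel.
So varzidun → vaakrzidun.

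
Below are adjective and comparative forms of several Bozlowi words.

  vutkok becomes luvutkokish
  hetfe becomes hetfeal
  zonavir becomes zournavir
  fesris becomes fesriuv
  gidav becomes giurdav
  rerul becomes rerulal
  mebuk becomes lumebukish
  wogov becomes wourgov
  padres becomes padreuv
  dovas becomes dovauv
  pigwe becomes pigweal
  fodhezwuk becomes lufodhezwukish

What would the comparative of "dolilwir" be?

dourlilwir

dovas and gidav both have last vowel 'a' yet inflect differently (dovauv, giurdav), so the last vowel is not what conditions the rule; the final letter is.
"dolilwir" ends in -r. The one such stem in the data (zonavir → zournavir) inserts -ur- after the first vowel (as do gidav, wogov), so the same rule applies.
The other patterns: stems ending in -s drop the final letter and add -uv; stems ending in -k add lu- … -ish around the stem; stems ending in -e or -l add -al.
So dolilwir → dourlilwir.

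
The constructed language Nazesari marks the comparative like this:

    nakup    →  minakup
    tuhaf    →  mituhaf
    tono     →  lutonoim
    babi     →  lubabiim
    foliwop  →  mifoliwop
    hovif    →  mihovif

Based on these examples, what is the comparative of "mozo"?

"mozo" ends in a vowel. The stems ending in a vowel (babi → lubabiim, tono → lutonoim) add lu- … -im around the stem.
The other pattern: stems ending in a consonant add the prefix mi-.
So mozo → lumozoim.

lumozoim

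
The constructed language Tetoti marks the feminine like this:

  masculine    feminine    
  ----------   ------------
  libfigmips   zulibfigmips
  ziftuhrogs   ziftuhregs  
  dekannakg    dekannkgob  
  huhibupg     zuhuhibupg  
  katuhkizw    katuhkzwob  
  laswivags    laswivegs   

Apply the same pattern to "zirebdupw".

zuzirebdupw

libfigmips and ziftuhrogs both end in -s yet inflect differently (zulibfigmips, ziftuhregs), so the final letter is not what conditions the rule; the second-to-last letter is.
"zirebdupw" has second-to-last letter 'p'. The stems whose second-to-last letter is 'p' (libfigmips → zulibfigmips, huhibupg → zuhuhibupg) add the prefix zu-.
So zirebdupw → zuzirebdupw.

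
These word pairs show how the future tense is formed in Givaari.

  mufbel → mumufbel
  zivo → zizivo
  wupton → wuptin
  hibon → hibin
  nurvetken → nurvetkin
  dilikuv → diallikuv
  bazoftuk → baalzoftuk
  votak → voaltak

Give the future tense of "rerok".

zivo and wupton both have last vowel 'o' yet inflect differently (zizivo, wuptin), so the last vowel is not what conditions the rule; the final letter is.
"rerok" ends in -k. The stems ending in -k (bazoftuk → baalzoftuk, votak → voaltak) insert -al- after the first vowel.
The other patterns: stems ending in -l or -o repeat the first consonant+vowel as a prefix; stems ending in -n change the last vowel to 'i'.
So rerok → realrok.

realrok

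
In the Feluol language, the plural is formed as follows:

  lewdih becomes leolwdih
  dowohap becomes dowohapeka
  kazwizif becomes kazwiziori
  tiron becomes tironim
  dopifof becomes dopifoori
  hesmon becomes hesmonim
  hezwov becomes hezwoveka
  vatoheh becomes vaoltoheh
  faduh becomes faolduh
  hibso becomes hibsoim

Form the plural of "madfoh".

maoldfoh

hesmon and dopifof both have last vowel 'o' yet inflect differently (hesmonim, dopifoori), so the last vowel is not what conditions the rule; the final letter is.
"madfoh" ends in -h. The stems ending in -h (lewdih → leolwdih, faduh → faolduh, vatoheh → vaoltoheh) insert -ol- after the first vowel.
The other patterns: stems ending in -n or -o add -im; stems ending in -f drop the final letter and add -ori; stems ending in -p or -v add -eka.
So madfoh → maoldfoh.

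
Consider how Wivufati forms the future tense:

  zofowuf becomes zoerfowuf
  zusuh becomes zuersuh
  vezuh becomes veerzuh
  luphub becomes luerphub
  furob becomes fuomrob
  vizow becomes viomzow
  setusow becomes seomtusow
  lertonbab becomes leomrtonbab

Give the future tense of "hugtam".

huomgtam

luphub and furob both end in -b yet inflect differently (luerphub, fuomrob), so the final letter is not what conditions the rule; the last vowel is.
"hugtam" has last vowel 'a'. The one such stem in the data (lertonbab → leomrtonbab) inserts -om- after the first vowel (as do furob, vizow), so the same rule applies.
So hugtam → huomgtam.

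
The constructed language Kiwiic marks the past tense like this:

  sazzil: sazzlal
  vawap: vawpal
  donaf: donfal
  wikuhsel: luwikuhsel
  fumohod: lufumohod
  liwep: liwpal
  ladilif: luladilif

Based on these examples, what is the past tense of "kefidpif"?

lukefidpif

donaf and ladilif both end in -f yet inflect differently (donfal, luladilif), so the final letter is not what conditions the rule; the number of vowels is.
"kefidpif" has 3 vowels. The stems with 3 vowels (fumohod → lufumohod, ladilif → luladilif, wikuhsel → luwikuhsel) add the prefix lu-.
The other pattern: stems with 2 vowels delete the last vowel and add -al.
So kefidpif → lukefidpif.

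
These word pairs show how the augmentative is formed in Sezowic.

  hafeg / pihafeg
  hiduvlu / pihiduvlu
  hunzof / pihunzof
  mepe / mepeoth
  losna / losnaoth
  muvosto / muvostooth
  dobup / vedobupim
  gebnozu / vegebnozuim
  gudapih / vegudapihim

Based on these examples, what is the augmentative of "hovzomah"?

hiduvlu and gebnozu both end in -u yet inflect differently (pihiduvlu, vegebnozuim), so the final letter is not what conditions the rule; the first letter is.
"hovzomah" begins with h-. The stems beginning with h- (hafeg → pihafeg, hiduvlu → pihiduvlu, hunzof → pihunzof) add the prefix pi-.
So hovzomah → pihovzomah.

pihovzomah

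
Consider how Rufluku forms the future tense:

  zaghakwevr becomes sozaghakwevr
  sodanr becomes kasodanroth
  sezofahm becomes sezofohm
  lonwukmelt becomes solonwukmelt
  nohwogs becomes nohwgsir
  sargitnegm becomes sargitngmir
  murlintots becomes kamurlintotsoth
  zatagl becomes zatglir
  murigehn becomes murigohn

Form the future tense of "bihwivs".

sobihwivs

sargitnegm and sezofahm both end in -m yet inflect differently (sargitngmir, sezofohm), so the final letter is not what conditions the rule; the second-to-last letter is.
"bihwivs" has second-to-last letter 'v'. The one such stem in the data (zaghakwevr → sozaghakwevr) adds the prefix so-, so the same rule applies.
The other patterns: stems whose second-to-last letter is 'g' delete the last vowel and add -ir; stems whose second-to-last letter is 'h' change the last vowel to 'o'; stems whose second-to-last letter is 'n' or 't' add ka- … -oth around the stem.
So bihwivs → sobihwivs.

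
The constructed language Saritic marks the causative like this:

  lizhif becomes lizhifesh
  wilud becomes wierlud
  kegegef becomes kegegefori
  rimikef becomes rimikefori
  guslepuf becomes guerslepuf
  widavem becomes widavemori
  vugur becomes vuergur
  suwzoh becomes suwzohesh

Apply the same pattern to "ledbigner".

rimikef and guslepuf both end in -f yet inflect differently (rimikefori, guerslepuf), so the final letter is not what conditions the rule; the last vowel is.
"ledbigner" has last vowel 'e'. The stems whose last vowel is 'e' (rimikef → rimikefori, kegegef → kegegefori, widavem → widavemori) add -ori.
So ledbigner → ledbignerori.

ledbignerori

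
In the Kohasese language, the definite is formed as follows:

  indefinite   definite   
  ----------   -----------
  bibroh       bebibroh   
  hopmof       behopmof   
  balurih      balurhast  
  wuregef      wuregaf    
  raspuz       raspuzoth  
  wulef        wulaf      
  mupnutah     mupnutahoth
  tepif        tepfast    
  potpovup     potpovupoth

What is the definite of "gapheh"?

gaphah

mupnutah and balurih both end in -h yet inflect differently (mupnutahoth, balurhast), so the final letter is not what conditions the rule; the last vowel is.
"gapheh" has last vowel 'e'. The stems whose last vowel is 'e' (wuregef → wuregaf, wulef → wulaf) change the last vowel to 'a'.
The other patterns: stems whose last vowel is 'a' or 'u' add -oth; stems whose last vowel is 'i' delete the last vowel and add -ast; stems whose last vowel is 'o' add the prefix be-.
So gapheh → gaphah.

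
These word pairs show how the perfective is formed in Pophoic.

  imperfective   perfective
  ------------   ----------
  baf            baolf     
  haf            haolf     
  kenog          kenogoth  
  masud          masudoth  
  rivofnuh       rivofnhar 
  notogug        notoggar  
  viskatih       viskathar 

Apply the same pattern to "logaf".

logafoth

"logaf" has 2 vowels. The stems with 2 vowels (kenog → kenogoth, masud → masudoth) add -oth.
So logaf → logafoth.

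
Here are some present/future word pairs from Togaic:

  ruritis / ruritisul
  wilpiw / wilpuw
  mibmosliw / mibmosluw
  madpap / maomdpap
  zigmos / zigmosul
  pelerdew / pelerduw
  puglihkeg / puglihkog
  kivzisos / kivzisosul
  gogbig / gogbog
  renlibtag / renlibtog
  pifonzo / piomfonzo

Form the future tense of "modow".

moduw

"modow" ends in -w. The stems ending in -w (wilpiw → wilpuw, pelerdew → pelerduw, mibmosliw → mibmosluw) change the last vowel to 'u'.
So modow → moduw.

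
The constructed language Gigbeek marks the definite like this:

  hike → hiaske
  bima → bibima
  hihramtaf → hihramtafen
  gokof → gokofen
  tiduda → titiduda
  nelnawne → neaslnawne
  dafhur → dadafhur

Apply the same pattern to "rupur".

hihramtaf and bima both have last vowel 'a' yet inflect differently (hihramtafen, bibima), so the last vowel is not what conditions the rule; the final letter is.
"rupur" ends in -r. The one such stem in the data (dafhur → dadafhur) repeats the first consonant+vowel as a prefix (as do bima, tiduda), so the same rule applies.
So rupur → rurupur.

rurupur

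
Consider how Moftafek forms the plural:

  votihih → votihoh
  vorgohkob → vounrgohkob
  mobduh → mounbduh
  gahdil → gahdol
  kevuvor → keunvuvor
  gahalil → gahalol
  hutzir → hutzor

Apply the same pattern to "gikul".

hutzir and kevuvor both end in -r yet inflect differently (hutzor, keunvuvor), so the final letter is not what conditions the rule; the last vowel is.
"gikul" has last vowel 'u'. The one such stem in the data (mobduh → mounbduh) inserts -un- after the first vowel (as do kevuvor, vorgohkob), so the same rule applies.
The other pattern: stems whose last vowel is 'i' change the last vowel to 'o'.
So gikul → giunkul.

giunkul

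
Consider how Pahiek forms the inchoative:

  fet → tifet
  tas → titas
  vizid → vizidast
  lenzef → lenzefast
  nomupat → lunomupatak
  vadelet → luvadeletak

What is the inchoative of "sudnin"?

fet and nomupat both end in -t yet inflect differently (tifet, lunomupatak), so the final letter is not what conditions the rule; the number of vowels is.
"sudnin" has 2 vowels. The stems with 2 vowels (vizid → vizidast, lenzef → lenzefast) add -ast.
The other patterns: stems with 1 vowel add the prefix ti-; stems with 3 vowels add lu- … -ak around the stem.
So sudnin → sudninast.

sudninast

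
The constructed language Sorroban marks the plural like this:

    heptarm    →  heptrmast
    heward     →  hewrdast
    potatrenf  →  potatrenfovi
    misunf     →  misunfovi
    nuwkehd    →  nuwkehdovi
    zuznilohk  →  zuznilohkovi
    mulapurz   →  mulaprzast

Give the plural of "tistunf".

heward and nuwkehd both end in -d yet inflect differently (hewrdast, nuwkehdovi), so the final letter is not what conditions the rule; the second-to-last letter is.
"tistunf" has second-to-last letter 'n'. The stems whose second-to-last letter is 'n' (potatrenf → potatrenfovi, misunf → misunfovi) add -ovi.
The other pattern: stems whose second-to-last letter is 'r' delete the last vowel and add -ast.
So tistunf → tistunfovi.

tistunfovi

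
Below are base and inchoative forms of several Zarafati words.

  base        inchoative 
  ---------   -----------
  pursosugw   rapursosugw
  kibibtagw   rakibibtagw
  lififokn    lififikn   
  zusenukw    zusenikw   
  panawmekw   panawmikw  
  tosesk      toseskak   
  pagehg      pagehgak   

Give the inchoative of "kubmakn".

"kubmakn" has second-to-last letter 'k'. The stems whose second-to-last letter is 'k' (lififokn → lififikn, zusenukw → zusenikw, panawmekw → panawmikw) change the last vowel to 'i'.
The other patterns: stems whose second-to-last letter is 'g' add the prefix ra-; stems whose second-to-last letter is 'h' or 's' add -ak.
So kubmakn → kubmikn.

kubmikn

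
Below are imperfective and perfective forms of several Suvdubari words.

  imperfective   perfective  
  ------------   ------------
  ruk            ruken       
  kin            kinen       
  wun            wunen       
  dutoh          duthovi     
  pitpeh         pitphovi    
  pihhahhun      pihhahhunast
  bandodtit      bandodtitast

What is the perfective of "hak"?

kin and pihhahhun both end in -n yet inflect differently (kinen, pihhahhunast), so the final letter is not what conditions the rule; the number of vowels is.
"hak" has 1 vowel. The stems with 1 vowel (ruk → ruken, kin → kinen, wun → wunen) add -en.
The other patterns: stems with 2 vowels delete the last vowel and add -ovi; stems with 3 vowels add -ast.
So hak → haken.

haken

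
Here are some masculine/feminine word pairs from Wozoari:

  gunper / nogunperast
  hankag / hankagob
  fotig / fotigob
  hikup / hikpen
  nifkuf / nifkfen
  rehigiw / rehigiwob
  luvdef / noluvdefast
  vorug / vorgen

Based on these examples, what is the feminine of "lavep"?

nolavepast

luvdef and nifkuf both end in -f yet inflect differently (noluvdefast, nifkfen), so the final letter is not what conditions the rule; the last vowel is.
"lavep" has last vowel 'e'. The stems whose last vowel is 'e' (gunper → nogunperast, luvdef → noluvdefast) add no- … -ast around the stem.
The other patterns: stems whose last vowel is 'u' delete the last vowel and add -en; stems whose last vowel is 'a' or 'i' add -ob.
So lavep → nolavepast.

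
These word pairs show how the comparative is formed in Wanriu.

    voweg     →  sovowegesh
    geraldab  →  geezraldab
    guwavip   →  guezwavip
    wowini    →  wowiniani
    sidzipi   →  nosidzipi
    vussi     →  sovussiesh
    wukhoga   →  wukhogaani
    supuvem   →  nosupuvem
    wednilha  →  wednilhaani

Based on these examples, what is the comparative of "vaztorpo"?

sovaztorpoesh

"vaztorpo" begins with v-. The stems beginning with v- (voweg → sovowegesh, vussi → sovussiesh) add so- … -esh around the stem.
The other patterns: stems beginning with w- add -ani; stems beginning with s- add the prefix no-; stems beginning with g- insert -ez- after the first vowel.
So vaztorpo → sovaztorpoesh.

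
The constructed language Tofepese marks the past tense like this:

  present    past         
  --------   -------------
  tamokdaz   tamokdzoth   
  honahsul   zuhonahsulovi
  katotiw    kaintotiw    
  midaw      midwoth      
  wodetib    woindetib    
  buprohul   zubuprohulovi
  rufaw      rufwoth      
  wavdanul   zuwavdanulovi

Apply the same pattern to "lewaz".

lewzoth

rufaw and katotiw both end in -w yet inflect differently (rufwoth, kaintotiw), so the final letter is not what conditions the rule; the last vowel is.
"lewaz" has last vowel 'a'. The stems whose last vowel is 'a' (tamokdaz → tamokdzoth, rufaw → rufwoth, midaw → midwoth) delete the last vowel and add -oth.
The other patterns: stems whose last vowel is 'u' add zu- … -ovi around the stem; stems whose last vowel is 'i' insert -in- after the first vowel.
So lewaz → lewzoth.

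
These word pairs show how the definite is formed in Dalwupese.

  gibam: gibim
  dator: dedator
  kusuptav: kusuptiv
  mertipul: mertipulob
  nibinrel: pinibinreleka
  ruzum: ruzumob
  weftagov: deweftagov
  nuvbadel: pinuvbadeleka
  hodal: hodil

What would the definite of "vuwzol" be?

"vuwzol" has last vowel 'o'. The stems whose last vowel is 'o' (dator → dedator, weftagov → deweftagov) add the prefix de-.
The other patterns: stems whose last vowel is 'u' add -ob; stems whose last vowel is 'e' add pi- … -eka around the stem; stems whose last vowel is 'a' change the last vowel to 'i'.
So vuwzol → devuwzol.

devuwzol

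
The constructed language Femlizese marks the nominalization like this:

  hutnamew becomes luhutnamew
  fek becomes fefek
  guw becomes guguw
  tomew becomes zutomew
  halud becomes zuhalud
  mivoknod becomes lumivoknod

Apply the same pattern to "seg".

"seg" has 1 vowel. The stems with 1 vowel (guw → guguw, fek → fefek) repeat the first consonant+vowel as a prefix.
So seg → seseg.

seseg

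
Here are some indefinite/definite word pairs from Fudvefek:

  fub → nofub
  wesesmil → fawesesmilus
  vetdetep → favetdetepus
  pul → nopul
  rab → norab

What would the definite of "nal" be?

nonal

wesesmil and pul both end in -l yet inflect differently (fawesesmilus, nopul), so the final letter is not what conditions the rule; the number of vowels is.
"nal" has 1 vowel. The stems with 1 vowel (rab → norab, pul → nopul, fub → nofub) add the prefix no-.
So nal → nonal.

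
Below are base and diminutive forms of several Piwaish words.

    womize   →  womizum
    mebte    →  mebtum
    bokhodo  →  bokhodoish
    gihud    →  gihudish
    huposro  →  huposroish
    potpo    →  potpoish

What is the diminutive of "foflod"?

foflodish

womize and bokhodo both have 3 vowels yet inflect differently (womizum, bokhodoish), so the number of vowels is not what conditions the rule; the final letter is.
"foflod" ends in -d. The one such stem in the data (gihud → gihudish) adds -ish, so the same rule applies.
So foflod → foflodish.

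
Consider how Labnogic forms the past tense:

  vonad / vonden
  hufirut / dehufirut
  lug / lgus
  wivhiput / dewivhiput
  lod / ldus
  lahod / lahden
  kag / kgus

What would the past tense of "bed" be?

bdus

lod and lahod both end in -d yet inflect differently (ldus, lahden), so the final letter is not what conditions the rule; the number of vowels is.
"bed" has 1 vowel. The stems with 1 vowel (lug → lgus, lod → ldus, kag → kgus) delete the last vowel and add -us.
The other patterns: stems with 2 vowels delete the last vowel and add -en; stems with 3 vowels add the prefix de-.
So bed → bdus.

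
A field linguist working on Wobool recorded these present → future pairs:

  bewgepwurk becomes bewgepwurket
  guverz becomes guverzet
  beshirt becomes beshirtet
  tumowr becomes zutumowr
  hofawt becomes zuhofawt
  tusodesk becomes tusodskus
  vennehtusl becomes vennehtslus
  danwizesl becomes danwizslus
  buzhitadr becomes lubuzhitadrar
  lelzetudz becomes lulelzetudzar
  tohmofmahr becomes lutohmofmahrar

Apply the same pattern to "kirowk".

beshirt and hofawt both end in -t yet inflect differently (beshirtet, zuhofawt), so the final letter is not what conditions the rule; the second-to-last letter is.
"kirowk" has second-to-last letter 'w'. The stems whose second-to-last letter is 'w' (tumowr → zutumowr, hofawt → zuhofawt) add the prefix zu-.
So kirowk → zukirowk.

zukirowk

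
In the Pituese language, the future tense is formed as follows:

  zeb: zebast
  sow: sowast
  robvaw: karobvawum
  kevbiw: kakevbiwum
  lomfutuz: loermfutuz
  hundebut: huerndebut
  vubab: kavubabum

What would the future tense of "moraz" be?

sow and kevbiw both end in -w yet inflect differently (sowast, kakevbiwum), so the final letter is not what conditions the rule; the number of vowels is.
"moraz" has 2 vowels. The stems with 2 vowels (kevbiw → kakevbiwum, vubab → kavubabum, robvaw → karobvawum) add ka- … -um around the stem.
The other patterns: stems with 1 vowel add -ast; stems with 3 vowels insert -er- after the first vowel.
So moraz → kamorazum.

kamorazum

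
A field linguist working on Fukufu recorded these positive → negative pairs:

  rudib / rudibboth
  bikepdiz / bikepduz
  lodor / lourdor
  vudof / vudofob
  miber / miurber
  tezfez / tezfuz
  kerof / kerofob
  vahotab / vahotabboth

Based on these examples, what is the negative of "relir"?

reurlir

bikepdiz and rudib both have last vowel 'i' yet inflect differently (bikepduz, rudibboth), so the last vowel is not what conditions the rule; the final letter is.
"relir" ends in -r. The stems ending in -r (lodor → lourdor, miber → miurber) insert -ur- after the first vowel.
So relir → reurlir.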